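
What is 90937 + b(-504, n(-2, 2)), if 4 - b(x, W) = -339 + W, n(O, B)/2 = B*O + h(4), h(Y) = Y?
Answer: 91280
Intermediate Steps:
n(O, B) = 8 + 2*B*O (n(O, B) = 2*(B*O + 4) = 2*(4 + B*O) = 8 + 2*B*O)
b(x, W) = 343 - W (b(x, W) = 4 - (-339 + W) = 4 + (339 - W) = 343 - W)
90937 + b(-504, n(-2, 2)) = 90937 + (343 - (8 + 2*2*(-2))) = 90937 + (343 - (8 - 8)) = 90937 + (343 - 1*0) = 90937 + (343 + 0) = 90937 + 343 = 91280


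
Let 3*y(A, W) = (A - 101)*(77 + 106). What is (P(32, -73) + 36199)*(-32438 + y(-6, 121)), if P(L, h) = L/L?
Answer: -1410533000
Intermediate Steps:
P(L, h) = 1
y(A, W) = -6161 + 61*A (y(A, W) = ((A - 101)*(77 + 106))/3 = ((-101 + A)*183)/3 = (-18483 + 183*A)/3 = -6161 + 61*A)
(P(32, -73) + 36199)*(-32438 + y(-6, 121)) = (1 + 36199)*(-32438 + (-6161 + 61*(-6))) = 36200*(-32438 + (-6161 - 366)) = 36200*(-32438 - 6527) = 36200*(-38965) = -1410533000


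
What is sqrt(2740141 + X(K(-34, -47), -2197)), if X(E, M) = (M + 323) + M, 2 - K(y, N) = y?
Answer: sqrt(2736070) ≈ 1654.1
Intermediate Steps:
K(y, N) = 2 - y
X(E, M) = 323 + 2*M (X(E, M) = (323 + M) + M = 323 + 2*M)
sqrt(2740141 + X(K(-34, -47), -2197)) = sqrt(2740141 + (323 + 2*(-2197))) = sqrt(2740141 + (323 - 4394)) = sqrt(2740141 - 4071) = sqrt(2736070)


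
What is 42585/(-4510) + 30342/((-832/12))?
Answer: -1613019/3608 ≈ -447.07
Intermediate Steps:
42585/(-4510) + 30342/((-832/12)) = 42585*(-1/4510) + 30342/(((1/12)*(-832))) = -8517/902 + 30342/(-208/3) = -8517/902 + 30342*(-3/208) = -8517/902 - 3501/8 = -1613019/3608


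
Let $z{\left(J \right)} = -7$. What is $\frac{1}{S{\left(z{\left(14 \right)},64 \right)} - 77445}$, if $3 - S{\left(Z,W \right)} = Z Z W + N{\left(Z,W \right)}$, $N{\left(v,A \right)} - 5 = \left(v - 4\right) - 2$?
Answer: $- \frac{1}{80570} \approx -1.2412 \cdot 10^{-5}$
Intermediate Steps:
$N{\left(v,A \right)} = -1 + v$ ($N{\left(v,A \right)} = 5 + \left(\left(v - 4\right) - 2\right) = 5 + \left(\left(-4 + v\right) - 2\right) = 5 + \left(-6 + v\right) = -1 + v$)
$S{\left(Z,W \right)} = 4 - Z - W Z^{2}$ ($S{\left(Z,W \right)} = 3 - \left(Z Z W + \left(-1 + Z\right)\right) = 3 - \left(Z^{2} W + \left(-1 + Z\right)\right) = 3 - \left(W Z^{2} + \left(-1 + Z\right)\right) = 3 - \left(-1 + Z + W Z^{2}\right) = 4 - Z - W Z^{2}$)
$\frac{1}{S{\left(z{\left(14 \right)},64 \right)} - 77445} = \frac{1}{\left(4 - -7 - 64 \left(-7\right)^{2}\right) - 77445} = \frac{1}{\left(4 + 7 - 64 \cdot 49\right) - 77445} = \frac{1}{\left(4 + 7 - 3136\right) - 77445} = \frac{1}{-3125 - 77445} = \frac{1}{-80570} = - \frac{1}{80570}$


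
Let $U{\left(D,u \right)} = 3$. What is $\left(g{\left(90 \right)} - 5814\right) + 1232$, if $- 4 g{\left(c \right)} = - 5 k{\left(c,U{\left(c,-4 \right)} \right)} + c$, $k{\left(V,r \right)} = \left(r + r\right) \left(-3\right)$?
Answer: $-4627$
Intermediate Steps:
$k{\left(V,r \right)} = - 6 r$ ($k{\left(V,r \right)} = 2 r \left(-3\right) = - 6 r$)
$g{\left(c \right)} = - \frac{45}{2} - \frac{c}{4}$ ($g{\left(c \right)} = - \frac{- 5 \left(\left(-6\right) 3\right) + c}{4} = - \frac{\left(-5\right) \left(-18\right) + c}{4} = - \frac{90 + c}{4} = - \frac{45}{2} - \frac{c}{4}$)
$\left(g{\left(90 \right)} - 5814\right) + 1232 = \left(\left(- \frac{45}{2} - \frac{45}{2}\right) - 5814\right) + 1232 = \left(-45 - 5814\right) + 1232 = -5859 + 1232 = -4627$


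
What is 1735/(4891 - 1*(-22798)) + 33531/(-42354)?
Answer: -284985223/390913302 ≈ -0.72902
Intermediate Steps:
1735/(4891 - 1*(-22798)) + 33531/(-42354) = 1735/(4891 + 22798) + 33531*(-1/42354) = 1735/27689 - 11177/14118 = -284985223/390913302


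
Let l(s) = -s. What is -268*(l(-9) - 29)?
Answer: 5360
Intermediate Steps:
-268*(l(-9) - 29) = -268*(-1*(-9) - 29) = -268*(9 - 29) = -268*(-20) = 5360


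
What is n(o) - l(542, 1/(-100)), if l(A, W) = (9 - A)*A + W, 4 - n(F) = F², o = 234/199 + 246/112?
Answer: 896886821334159/3104718400 ≈ 2.8888e+5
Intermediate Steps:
o = 37581/11144 (o = 234*(1/199) + 246*(1/112) = 234/199 + 123/56 = 37581/11144 ≈ 3.3723)
n(F) = 4 - F²
l(A, W) = W + A*(9 - A) (l(A, W) = A*(9 - A) + W = W + A*(9 - A))
n(o) - l(542, 1/(-100)) = (4 - (37581/11144)²) - (1/(-100) - 1*542² + 9*542) = (4 - 1*1412331561/124188736) - (-1/100 - 1*293764 + 4878) = (4 - 1412331561/124188736) - (-1/100 - 293764 + 4878) = -915576617/124188736 - 1*(-28888601/100) = -915576617/124188736 + 28888601/100 = 896886821334159/3104718400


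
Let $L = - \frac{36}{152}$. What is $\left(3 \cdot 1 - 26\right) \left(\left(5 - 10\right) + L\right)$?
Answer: $\frac{4577}{38} \approx 120.45$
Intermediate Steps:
$L = - \frac{9}{38}$ ($L = \left(-36\right) \frac{1}{152} = - \frac{9}{38} \approx -0.23684$)
$\left(3 \cdot 1 - 26\right) \left(\left(5 - 10\right) + L\right) = \left(3 \cdot 1 - 26\right) \left(\left(5 - 10\right) - \frac{9}{38}\right) = \left(3 - 26\right) \left(\left(5 - 10\right) - \frac{9}{38}\right) = - 23 \left(-5 - \frac{9}{38}\right) = \left(-23\right) \left(- \frac{199}{38}\right) = \frac{4577}{38}$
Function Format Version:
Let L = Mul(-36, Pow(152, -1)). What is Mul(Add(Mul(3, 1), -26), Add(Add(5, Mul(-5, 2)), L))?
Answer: Rational(4577, 38) ≈ 120.45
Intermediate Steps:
L = Rational(-9, 38) (L = Mul(-36, Rational(1, 152)) = Rational(-9, 38) ≈ -0.23684)
Mul(Add(Mul(3, 1), -26), Add(Add(5, Mul(-5, 2)), L)) = Mul(Add(Mul(3, 1), -26), Add(Add(5, Mul(-5, 2)), Rational(-9, 38))) = Mul(Add(3, -26), Add(Add(5, -10), Rational(-9, 38))) = Mul(-23, Add(-5, Rational(-9, 38))) = Mul(-23, Rational(-199, 38)) = Rational(4577, 38)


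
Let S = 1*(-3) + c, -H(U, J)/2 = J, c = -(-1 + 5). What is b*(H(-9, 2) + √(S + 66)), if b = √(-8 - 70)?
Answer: I*√78*(-4 + √59) ≈ 32.511*I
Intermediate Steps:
c = -4 (c = -1*4 = -4)
H(U, J) = -2*J
S = -7 (S = 1*(-3) - 4 = -3 - 4 = -7)
b = I*√78 (b = √(-78) = I*√78 ≈ 8.8318*I)
b*(H(-9, 2) + √(S + 66)) = (I*√78)*(-2*2 + √(-7 + 66)) = (I*√78)*(-4 + √59) = I*√78*(-4 + √59)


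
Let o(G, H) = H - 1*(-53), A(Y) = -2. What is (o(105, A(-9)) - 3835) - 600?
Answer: -4384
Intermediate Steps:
o(G, H) = 53 + H (o(G, H) = H + 53 = 53 + H)
(o(105, A(-9)) - 3835) - 600 = ((53 - 2) - 3835) - 600 = (51 - 3835) - 600 = -3784 - 600 = -4384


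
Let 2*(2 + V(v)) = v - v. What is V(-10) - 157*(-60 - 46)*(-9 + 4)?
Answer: -83212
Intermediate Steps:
V(v) = -2 (V(v) = -2 + (v - v)/2 = -2 + (½)*0 = -2 + 0 = -2)
V(-10) - 157*(-60 - 46)*(-9 + 4) = -2 - 157*(-60 - 46)*(-9 + 4) = -2 - (-16642)*(-5) = -2 - 157*530 = -2 - 83210 = -83212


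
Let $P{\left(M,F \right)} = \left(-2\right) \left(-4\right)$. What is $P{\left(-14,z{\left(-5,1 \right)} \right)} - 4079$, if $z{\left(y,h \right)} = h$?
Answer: $-4071$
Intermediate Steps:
$P{\left(M,F \right)} = 8$
$P{\left(-14,z{\left(-5,1 \right)} \right)} - 4079 = 8 - 4079 = -4071$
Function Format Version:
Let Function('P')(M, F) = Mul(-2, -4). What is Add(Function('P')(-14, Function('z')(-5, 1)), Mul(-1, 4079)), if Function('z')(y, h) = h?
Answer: -4071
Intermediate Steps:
Function('P')(M, F) = 8
Add(Function('P')(-14, Function('z')(-5, 1)), Mul(-1, 4079)) = Add(8, Mul(-1, 4079)) = Add(8, -4079) = -4071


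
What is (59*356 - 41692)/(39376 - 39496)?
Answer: 862/5 ≈ 172.40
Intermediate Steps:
(59*356 - 41692)/(39376 - 39496) = (21004 - 41692)/(-120) = -20688*(-1/120) = 862/5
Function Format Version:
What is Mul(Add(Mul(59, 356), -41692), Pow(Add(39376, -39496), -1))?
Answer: Rational(862, 5) ≈ 172.40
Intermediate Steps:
Mul(Add(Mul(59, 356), -41692), Pow(Add(39376, -39496), -1)) = Mul(Add(21004, -41692), Pow(-120, -1)) = Mul(-20688, Rational(-1, 120)) = Rational(862, 5)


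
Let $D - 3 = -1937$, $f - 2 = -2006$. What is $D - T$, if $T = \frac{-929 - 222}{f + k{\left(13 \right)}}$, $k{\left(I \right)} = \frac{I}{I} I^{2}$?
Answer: $- \frac{3550041}{1835} \approx -1934.6$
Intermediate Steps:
$f = -2004$ ($f = 2 - 2006 = -2004$)
$k{\left(I \right)} = I^{2}$ ($k{\left(I \right)} = 1 I^{2} = I^{2}$)
$T = \frac{1151}{1835}$ ($T = \frac{-929 - 222}{-2004 + 13^{2}} = - \frac{1151}{-2004 + 169} = - \frac{1151}{-1835} = \left(-1151\right) \left(- \frac{1}{1835}\right) = \frac{1151}{1835} \approx 0.62725$)
$D = -1934$ ($D = 3 - 1937 = -1934$)
$D - T = -1934 - \frac{1151}{1835} = - \frac{3550041}{1835}$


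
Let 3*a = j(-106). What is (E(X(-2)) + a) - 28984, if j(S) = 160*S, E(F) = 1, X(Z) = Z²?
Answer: -103909/3 ≈ -34636.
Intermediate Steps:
a = -16960/3 (a = (160*(-106))/3 = (⅓)*(-16960) = -16960/3 ≈ -5653.3)
(E(X(-2)) + a) - 28984 = (1 - 16960/3) - 28984 = -16957/3 - 28984 = -103909/3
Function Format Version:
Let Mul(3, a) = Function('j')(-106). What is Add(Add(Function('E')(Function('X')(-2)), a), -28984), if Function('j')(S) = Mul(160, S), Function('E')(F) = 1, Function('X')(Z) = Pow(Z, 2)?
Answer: Rational(-103909, 3) ≈ -34636.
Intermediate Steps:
a = Rational(-16960, 3) (a = Mul(Rational(1, 3), Mul(160, -106)) = Mul(Rational(1, 3), -16960) = Rational(-16960, 3) ≈ -5653.3)
Add(Add(Function('E')(Function('X')(-2)), a), -28984) = Add(Add(1, Rational(-16960, 3)), -28984) = Add(Rational(-16957, 3), -28984) = Rational(-103909, 3)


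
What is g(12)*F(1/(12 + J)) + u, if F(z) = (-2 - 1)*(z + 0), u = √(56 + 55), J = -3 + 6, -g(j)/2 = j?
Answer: 24/5 + √111 ≈ 15.336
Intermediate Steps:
g(j) = -2*j
J = 3
u = √111 ≈ 10.536
F(z) = -3*z
g(12)*F(1/(12 + J)) + u = (-2*12)*(-3/(12 + 3)) + √111 = -(-72)/15 + √111 = -24*(-⅕) + √111 = 24/5 + √111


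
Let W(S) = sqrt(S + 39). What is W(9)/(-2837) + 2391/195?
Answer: 797/65 - 4*sqrt(3)/2837 ≈ 12.259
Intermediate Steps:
W(S) = sqrt(39 + S)
W(9)/(-2837) + 2391/195 = sqrt(39 + 9)/(-2837) + 2391/195 = sqrt(48)*(-1/2837) + 2391*(1/195) = (4*sqrt(3))*(-1/2837) + 797/65 = -4*sqrt(3)/2837 + 797/65 = 797/65 - 4*sqrt(3)/2837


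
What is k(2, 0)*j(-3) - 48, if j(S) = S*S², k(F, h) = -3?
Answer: 33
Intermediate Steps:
j(S) = S³
k(2, 0)*j(-3) - 48 = -3*(-3)³ - 48 = -3*(-27) - 48 = 81 - 48 = 33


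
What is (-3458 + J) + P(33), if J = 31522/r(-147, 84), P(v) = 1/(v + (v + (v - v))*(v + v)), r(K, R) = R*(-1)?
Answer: -118654775/30954 ≈ -3833.3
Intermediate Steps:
r(K, R) = -R
P(v) = 1/(v + 2*v²) (P(v) = 1/(v + (v + 0)*(2*v)) = 1/(v + v*(2*v)) = 1/(v + 2*v²))
J = -15761/42 (J = 31522/((-1*84)) = 31522/(-84) = 31522*(-1/84) = -15761/42 ≈ -375.26)
(-3458 + J) + P(33) = (-3458 - 15761/42) + 1/(33*(1 + 2*33)) = -160997/42 + 1/(33*(1 + 66)) = -160997/42 + (1/33)/67 = -160997/42 + (1/33)*(1/67) = -160997/42 + 1/2211 = -118654775/30954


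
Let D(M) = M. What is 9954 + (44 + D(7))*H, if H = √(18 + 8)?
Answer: 9954 + 51*√26 ≈ 10214.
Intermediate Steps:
H = √26 ≈ 5.0990
9954 + (44 + D(7))*H = 9954 + (44 + 7)*√26 = 9954 + 51*√26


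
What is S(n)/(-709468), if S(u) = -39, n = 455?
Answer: 39/709468 ≈ 5.4971e-5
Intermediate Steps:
S(n)/(-709468) = -39/(-709468) = -39*(-1/709468) = 39/709468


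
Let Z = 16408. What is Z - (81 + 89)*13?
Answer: 14198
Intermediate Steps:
Z - (81 + 89)*13 = 16408 - (81 + 89)*13 = 16408 - 170*13 = 16408 - 1*2210 = 16408 - 2210 = 14198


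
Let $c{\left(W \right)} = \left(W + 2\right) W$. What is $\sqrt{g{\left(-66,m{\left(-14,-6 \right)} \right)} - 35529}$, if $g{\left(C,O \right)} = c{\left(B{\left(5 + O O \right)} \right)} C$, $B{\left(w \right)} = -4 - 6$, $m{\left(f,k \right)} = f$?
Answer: $i \sqrt{40809} \approx 202.01 i$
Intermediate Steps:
$B{\left(w \right)} = -10$ ($B{\left(w \right)} = -4 - 6 = -10$)
$c{\left(W \right)} = W \left(2 + W\right)$ ($c{\left(W \right)} = \left(2 + W\right) W = W \left(2 + W\right)$)
$g{\left(C,O \right)} = 80 C$ ($g{\left(C,O \right)} = - 10 \left(2 - 10\right) C = \left(-10\right) \left(-8\right) C = 80 C$)
$\sqrt{g{\left(-66,m{\left(-14,-6 \right)} \right)} - 35529} = \sqrt{80 \left(-66\right) - 35529} = \sqrt{-5280 - 35529} = \sqrt{-40809} = i \sqrt{40809}$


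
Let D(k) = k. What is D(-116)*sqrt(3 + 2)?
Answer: -116*sqrt(5) ≈ -259.38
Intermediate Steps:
D(-116)*sqrt(3 + 2) = -116*sqrt(3 + 2) = -116*sqrt(5)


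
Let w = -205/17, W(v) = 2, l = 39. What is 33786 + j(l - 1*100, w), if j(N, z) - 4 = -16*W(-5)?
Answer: 33758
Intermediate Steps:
w = -205/17 (w = -205*1/17 = -205/17 ≈ -12.059)
j(N, z) = -28 (j(N, z) = 4 - 16*2 = 4 - 32 = -28)
33786 + j(l - 1*100, w) = 33786 - 28 = 33758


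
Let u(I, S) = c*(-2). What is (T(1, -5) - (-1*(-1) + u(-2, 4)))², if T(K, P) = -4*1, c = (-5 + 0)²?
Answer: 2025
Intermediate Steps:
c = 25 (c = (-5)² = 25)
u(I, S) = -50 (u(I, S) = 25*(-2) = -50)
T(K, P) = -4
(T(1, -5) - (-1*(-1) + u(-2, 4)))² = (-4 - (-1*(-1) - 50))² = (-4 - (1 - 50))² = (-4 - 1*(-49))² = (-4 + 49)² = 45² = 2025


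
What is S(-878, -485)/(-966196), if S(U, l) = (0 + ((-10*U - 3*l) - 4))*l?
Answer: 4962035/966196 ≈ 5.1356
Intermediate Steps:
S(U, l) = l*(-4 - 10*U - 3*l) (S(U, l) = (0 + (-4 - 10*U - 3*l))*l = (-4 - 10*U - 3*l)*l = l*(-4 - 10*U - 3*l))
S(-878, -485)/(-966196) = -1*(-485)*(4 + 3*(-485) + 10*(-878))/(-966196) = -1*(-485)*(4 - 1455 - 8780)*(-1/966196) = -1*(-485)*(-10231)*(-1/966196) = -4962035*(-1/966196) = 4962035/966196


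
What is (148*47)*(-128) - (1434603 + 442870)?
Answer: -2767841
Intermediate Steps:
(148*47)*(-128) - (1434603 + 442870) = 6956*(-128) - 1*1877473 = -890368 - 1877473 = -2767841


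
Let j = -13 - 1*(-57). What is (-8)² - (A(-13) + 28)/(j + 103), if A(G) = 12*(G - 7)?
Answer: 9620/147 ≈ 65.442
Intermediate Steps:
j = 44 (j = -13 + 57 = 44)
A(G) = -84 + 12*G (A(G) = 12*(-7 + G) = -84 + 12*G)
(-8)² - (A(-13) + 28)/(j + 103) = (-8)² - ((-84 + 12*(-13)) + 28)/(44 + 103) = 64 - ((-84 - 156) + 28)/147 = 64 - (-240 + 28)/147 = 64 - (-212)/147 = 64 - 1*(-212/147) = 64 + 212/147 = 9620/147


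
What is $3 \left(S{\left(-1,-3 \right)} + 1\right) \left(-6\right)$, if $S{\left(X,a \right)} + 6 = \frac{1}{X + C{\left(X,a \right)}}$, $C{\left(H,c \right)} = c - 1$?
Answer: $\frac{468}{5} \approx 93.6$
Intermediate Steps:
$C{\left(H,c \right)} = -1 + c$
$S{\left(X,a \right)} = -6 + \frac{1}{-1 + X + a}$ ($S{\left(X,a \right)} = -6 + \frac{1}{X + \left(-1 + a\right)} = -6 + \frac{1}{-1 + X + a}$)
$3 \left(S{\left(-1,-3 \right)} + 1\right) \left(-6\right) = 3 \left(\frac{7 - -6 - -18}{-1 - 1 - 3} + 1\right) \left(-6\right) = 3 \left(\frac{7 + 6 + 18}{-5} + 1\right) \left(-6\right) = 3 \left(\left(- \frac{1}{5}\right) 31 + 1\right) \left(-6\right) = 3 \left(- \frac{31}{5} + 1\right) \left(-6\right) = 3 \left(- \frac{26}{5}\right) \left(-6\right) = \left(- \frac{78}{5}\right) \left(-6\right) = \frac{468}{5}$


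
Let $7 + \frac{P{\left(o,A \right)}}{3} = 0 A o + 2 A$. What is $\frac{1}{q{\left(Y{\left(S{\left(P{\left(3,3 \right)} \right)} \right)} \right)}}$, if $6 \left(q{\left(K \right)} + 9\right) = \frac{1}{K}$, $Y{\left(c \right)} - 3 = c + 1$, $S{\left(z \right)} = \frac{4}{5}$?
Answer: $- \frac{144}{1291} \approx -0.11154$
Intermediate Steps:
$P{\left(o,A \right)} = -21 + 6 A$ ($P{\left(o,A \right)} = -21 + 3 \left(0 A o + 2 A\right) = -21 + 3 \left(0 o + 2 A\right) = -21 + 3 \left(0 + 2 A\right) = -21 + 3 \cdot 2 A = -21 + 6 A$)
$S{\left(z \right)} = \frac{4}{5}$ ($S{\left(z \right)} = 4 \cdot \frac{1}{5} = \frac{4}{5}$)
$Y{\left(c \right)} = 4 + c$ ($Y{\left(c \right)} = 3 + \left(c + 1\right) = 3 + \left(1 + c\right) = 4 + c$)
$q{\left(K \right)} = -9 + \frac{1}{6 K}$
$\frac{1}{q{\left(Y{\left(S{\left(P{\left(3,3 \right)} \right)} \right)} \right)}} = \frac{1}{-9 + \frac{1}{6 \left(4 + \frac{4}{5}\right)}} = \frac{1}{-9 + \frac{1}{6 \cdot \frac{24}{5}}} = \frac{1}{-9 + \frac{1}{6} \cdot \frac{5}{24}} = \frac{1}{-9 + \frac{5}{144}} = \frac{1}{- \frac{1291}{144}} = - \frac{144}{1291}$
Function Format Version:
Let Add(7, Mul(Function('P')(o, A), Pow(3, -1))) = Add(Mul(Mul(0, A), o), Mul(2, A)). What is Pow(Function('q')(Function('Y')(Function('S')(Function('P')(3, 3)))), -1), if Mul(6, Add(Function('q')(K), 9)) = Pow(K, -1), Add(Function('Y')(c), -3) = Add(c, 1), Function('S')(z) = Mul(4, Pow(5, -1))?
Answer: Rational(-144, 1291) ≈ -0.11154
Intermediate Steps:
Function('P')(o, A) = Add(-21, Mul(6, A)) (Function('P')(o, A) = Add(-21, Mul(3, Add(Mul(Mul(0, A), o), Mul(2, A)))) = Add(-21, Mul(3, Add(Mul(0, o), Mul(2, A)))) = Add(-21, Mul(3, Add(0, Mul(2, A)))) = Add(-21, Mul(3, Mul(2, A))) = Add(-21, Mul(6, A)))
Function('S')(z) = Rational(4, 5) (Function('S')(z) = Mul(4, Rational(1, 5)) = Rational(4, 5))
Function('Y')(c) = Add(4, c) (Function('Y')(c) = Add(3, Add(c, 1)) = Add(3, Add(1, c)) = Add(4, c))
Function('q')(K) = Add(-9, Mul(Rational(1, 6), Pow(K, -1)))
Pow(Function('q')(Function('Y')(Function('S')(Function('P')(3, 3)))), -1) = Pow(Add(-9, Mul(Rational(1, 6), Pow(Add(4, Rational(4, 5)), -1))), -1) = Pow(Add(-9, Mul(Rational(1, 6), Pow(Rational(24, 5), -1))), -1) = Pow(Add(-9, Mul(Rational(1, 6), Rational(5, 24))), -1) = Pow(Add(-9, Rational(5, 144)), -1) = Pow(Rational(-1291, 144), -1) = Rational(-144, 1291)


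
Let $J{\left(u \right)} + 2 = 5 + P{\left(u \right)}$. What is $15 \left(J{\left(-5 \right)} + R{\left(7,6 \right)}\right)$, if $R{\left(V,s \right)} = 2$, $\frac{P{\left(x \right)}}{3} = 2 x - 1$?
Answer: $-420$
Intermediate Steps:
$P{\left(x \right)} = -3 + 6 x$ ($P{\left(x \right)} = 3 \left(2 x - 1\right) = 3 \left(-1 + 2 x\right) = -3 + 6 x$)
$J{\left(u \right)} = 6 u$ ($J{\left(u \right)} = -2 + \left(5 + \left(-3 + 6 u\right)\right) = -2 + \left(2 + 6 u\right) = 6 u$)
$15 \left(J{\left(-5 \right)} + R{\left(7,6 \right)}\right) = 15 \left(6 \left(-5\right) + 2\right) = 15 \left(-30 + 2\right) = 15 \left(-28\right) = -420$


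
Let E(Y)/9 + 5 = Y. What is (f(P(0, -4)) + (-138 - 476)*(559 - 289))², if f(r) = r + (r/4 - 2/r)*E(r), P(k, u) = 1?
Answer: 27461792656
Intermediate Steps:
E(Y) = -45 + 9*Y
f(r) = r + (-45 + 9*r)*(-2/r + r/4) (f(r) = r + (r/4 - 2/r)*(-45 + 9*r) = r + (-2/r + r/4)*(-45 + 9*r) = r + (-45 + 9*r)*(-2/r + r/4))
(f(P(0, -4)) + (-138 - 476)*(559 - 289))² = ((¼)*(360 - 72*1 + 1²*(-41 + 9*1))/1 + (-138 - 476)*(559 - 289))² = ((¼)*1*(360 - 72 + 1*(-41 + 9)) - 614*270)² = ((¼)*1*(360 - 72 + 1*(-32)) - 165780)² = ((¼)*1*(360 - 72 - 32) - 165780)² = ((¼)*1*256 - 165780)² = (64 - 165780)² = (-165716)² = 27461792656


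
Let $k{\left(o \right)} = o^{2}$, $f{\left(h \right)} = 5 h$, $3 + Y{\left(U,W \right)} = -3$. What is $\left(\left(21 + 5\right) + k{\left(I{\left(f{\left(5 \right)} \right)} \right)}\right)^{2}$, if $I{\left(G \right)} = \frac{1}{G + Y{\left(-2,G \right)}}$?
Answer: $\frac{88115769}{130321} \approx 676.14$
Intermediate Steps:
$Y{\left(U,W \right)} = -6$ ($Y{\left(U,W \right)} = -3 - 3 = -6$)
$I{\left(G \right)} = \frac{1}{-6 + G}$ ($I{\left(G \right)} = \frac{1}{G - 6} = \frac{1}{-6 + G}$)
$\left(\left(21 + 5\right) + k{\left(I{\left(f{\left(5 \right)} \right)} \right)}\right)^{2} = \left(\left(21 + 5\right) + \left(\frac{1}{-6 + 5 \cdot 5}\right)^{2}\right)^{2} = \left(26 + \left(\frac{1}{-6 + 25}\right)^{2}\right)^{2} = \left(26 + \left(\frac{1}{19}\right)^{2}\right)^{2} = \left(26 + \frac{1}{361}\right)^{2} = \left(\frac{9387}{361}\right)^{2} = \frac{88115769}{130321}$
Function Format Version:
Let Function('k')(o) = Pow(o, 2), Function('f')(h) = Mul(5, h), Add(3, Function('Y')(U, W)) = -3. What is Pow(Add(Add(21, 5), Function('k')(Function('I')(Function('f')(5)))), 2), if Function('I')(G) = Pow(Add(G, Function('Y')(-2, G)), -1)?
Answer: Rational(88115769, 130321) ≈ 676.14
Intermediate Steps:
Function('Y')(U, W) = -6 (Function('Y')(U, W) = Add(-3, -3) = -6)
Function('I')(G) = Pow(Add(-6, G), -1) (Function('I')(G) = Pow(Add(G, -6), -1) = Pow(Add(-6, G), -1))
Pow(Add(Add(21, 5), Function('k')(Function('I')(Function('f')(5)))), 2) = Pow(Add(Add(21, 5), Pow(Pow(Add(-6, Mul(5, 5)), -1), 2)), 2) = Pow(Add(26, Pow(Pow(Add(-6, 25), -1), 2)), 2) = Pow(Add(26, Pow(Pow(19, -1), 2)), 2) = Pow(Add(26, Pow(Rational(1, 19), 2)), 2) = Pow(Add(26, Rational(1, 361)), 2) = Pow(Rational(9387, 361), 2) = Rational(88115769, 130321)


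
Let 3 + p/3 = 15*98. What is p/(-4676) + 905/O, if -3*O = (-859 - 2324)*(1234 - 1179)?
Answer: -50517715/54573596 ≈ -0.92568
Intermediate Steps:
p = 4401 (p = -9 + 3*(15*98) = -9 + 3*1470 = -9 + 4410 = 4401)
O = 58355 (O = -(-859 - 2324)*(1234 - 1179)/3 = -(-1061)*55 = -⅓*(-175065) = 58355)
p/(-4676) + 905/O = 4401/(-4676) + 905/58355 = 4401*(-1/4676) + 905*(1/58355) = -4401/4676 + 181/11671 = -50517715/54573596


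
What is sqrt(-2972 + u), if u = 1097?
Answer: 25*I*sqrt(3) ≈ 43.301*I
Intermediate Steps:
sqrt(-2972 + u) = sqrt(-2972 + 1097) = sqrt(-1875) = 25*I*sqrt(3)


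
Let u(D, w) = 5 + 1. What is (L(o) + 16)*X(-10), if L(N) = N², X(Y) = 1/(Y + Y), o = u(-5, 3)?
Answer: -13/5 ≈ -2.6000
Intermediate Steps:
u(D, w) = 6
o = 6
X(Y) = 1/(2*Y)
(L(o) + 16)*X(-10) = (6² + 16)*((½)/(-10)) = (36 + 16)*((½)*(-⅒)) = 52*(-1/20) = -13/5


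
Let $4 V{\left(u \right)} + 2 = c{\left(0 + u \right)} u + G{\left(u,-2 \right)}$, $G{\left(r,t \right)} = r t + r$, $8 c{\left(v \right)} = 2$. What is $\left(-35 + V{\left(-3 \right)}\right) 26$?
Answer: $- \frac{7267}{8} \approx -908.38$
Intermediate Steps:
$c{\left(v \right)} = \frac{1}{4}$ ($c{\left(v \right)} = \frac{1}{8} \cdot 2 = \frac{1}{4}$)
$G{\left(r,t \right)} = r + r t$
$V{\left(u \right)} = - \frac{1}{2} - \frac{3 u}{16}$ ($V{\left(u \right)} = - \frac{1}{2} + \frac{\frac{u}{4} + u \left(1 - 2\right)}{4} = - \frac{1}{2} + \frac{\frac{u}{4} + u \left(-1\right)}{4} = - \frac{1}{2} + \frac{\frac{u}{4} - u}{4} = - \frac{1}{2} + \frac{\left(- \frac{3}{4}\right) u}{4} = - \frac{1}{2} - \frac{3 u}{16}$)
$\left(-35 + V{\left(-3 \right)}\right) 26 = \left(-35 - - \frac{1}{16}\right) 26 = \left(-35 + \left(- \frac{1}{2} + \frac{9}{16}\right)\right) 26 = \left(-35 + \frac{1}{16}\right) 26 = \left(- \frac{559}{16}\right) 26 = - \frac{7267}{8}$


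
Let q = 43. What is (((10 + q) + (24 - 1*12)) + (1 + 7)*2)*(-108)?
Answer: -8748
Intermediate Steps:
(((10 + q) + (24 - 1*12)) + (1 + 7)*2)*(-108) = (((10 + 43) + (24 - 1*12)) + (1 + 7)*2)*(-108) = ((53 + (24 - 12)) + 8*2)*(-108) = ((53 + 12) + 16)*(-108) = (65 + 16)*(-108) = 81*(-108) = -8748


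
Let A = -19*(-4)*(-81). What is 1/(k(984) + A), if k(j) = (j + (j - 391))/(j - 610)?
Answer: -374/2300767 ≈ -0.00016255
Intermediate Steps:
k(j) = (-391 + 2*j)/(-610 + j) (k(j) = (j + (-391 + j))/(-610 + j) = (-391 + 2*j)/(-610 + j))
A = -6156 (A = 76*(-81) = -6156)
1/(k(984) + A) = 1/((-391 + 2*984)/(-610 + 984) - 6156) = 1/((-391 + 1968)/374 - 6156) = 1/((1/374)*1577 - 6156) = 1/(1577/374 - 6156) = 1/(-2300767/374) = -374/2300767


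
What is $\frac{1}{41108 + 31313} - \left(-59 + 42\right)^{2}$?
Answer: $- \frac{20929668}{72421} \approx -289.0$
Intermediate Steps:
$\frac{1}{41108 + 31313} - \left(-59 + 42\right)^{2} = \frac{1}{72421} - \left(-17\right)^{2} = \frac{1}{72421} - 289 = - \frac{20929668}{72421}$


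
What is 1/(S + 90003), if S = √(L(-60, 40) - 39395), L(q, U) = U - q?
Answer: 90003/8100579304 - I*√39295/8100579304 ≈ 1.1111e-5 - 2.4471e-8*I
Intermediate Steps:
S = I*√39295 (S = √((40 - 1*(-60)) - 39395) = √((40 + 60) - 39395) = √(100 - 39395) = √(-39295) = I*√39295 ≈ 198.23*I)
1/(S + 90003) = 1/(I*√39295 + 90003) = 1/(90003 + I*√39295)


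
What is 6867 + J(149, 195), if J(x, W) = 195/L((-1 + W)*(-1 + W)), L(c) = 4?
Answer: 27663/4 ≈ 6915.8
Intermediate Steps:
J(x, W) = 195/4
6867 + J(149, 195) = 6867 + 195/4 = 27663/4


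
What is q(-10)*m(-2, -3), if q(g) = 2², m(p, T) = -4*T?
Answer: 48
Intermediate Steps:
q(g) = 4
q(-10)*m(-2, -3) = 4*(-4*(-3)) = 4*12 = 48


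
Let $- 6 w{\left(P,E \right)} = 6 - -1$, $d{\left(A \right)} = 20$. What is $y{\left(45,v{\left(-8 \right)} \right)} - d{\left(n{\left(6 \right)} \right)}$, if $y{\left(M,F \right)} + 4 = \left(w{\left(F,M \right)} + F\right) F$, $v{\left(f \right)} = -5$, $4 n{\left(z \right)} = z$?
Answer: $\frac{41}{6} \approx 6.8333$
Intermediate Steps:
$n{\left(z \right)} = \frac{z}{4}$
$w{\left(P,E \right)} = - \frac{7}{6}$ ($w{\left(P,E \right)} = - \frac{6 - -1}{6} = - \frac{6 + 1}{6} = \left(- \frac{1}{6}\right) 7 = - \frac{7}{6}$)
$y{\left(M,F \right)} = -4 + F \left(- \frac{7}{6} + F\right)$ ($y{\left(M,F \right)} = -4 + \left(- \frac{7}{6} + F\right) F = -4 + F \left(- \frac{7}{6} + F\right)$)
$y{\left(45,v{\left(-8 \right)} \right)} - d{\left(n{\left(6 \right)} \right)} = \left(-4 + \left(-5\right)^{2} - - \frac{35}{6}\right) - 20 = \left(-4 + 25 + \frac{35}{6}\right) - 20 = \frac{161}{6} - 20 = \frac{41}{6}$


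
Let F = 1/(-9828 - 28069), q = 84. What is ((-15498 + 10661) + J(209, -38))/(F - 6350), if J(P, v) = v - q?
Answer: 20881247/26738439 ≈ 0.78094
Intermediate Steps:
J(P, v) = -84 + v (J(P, v) = v - 1*84 = v - 84 = -84 + v)
F = -1/37897 (F = 1/(-37897) = -1/37897 ≈ -2.6387e-5)
((-15498 + 10661) + J(209, -38))/(F - 6350) = ((-15498 + 10661) + (-84 - 38))/(-1/37897 - 6350) = (-4837 - 122)/(-240645951/37897) = -4959*(-37897/240645951) = 20881247/26738439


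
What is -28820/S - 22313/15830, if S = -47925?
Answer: -24525197/30346110 ≈ -0.80818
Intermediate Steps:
-28820/S - 22313/15830 = -28820/(-47925) - 22313/15830 = -28820*(-1/47925) - 22313*1/15830 = 5764/9585 - 22313/15830 = -24525197/30346110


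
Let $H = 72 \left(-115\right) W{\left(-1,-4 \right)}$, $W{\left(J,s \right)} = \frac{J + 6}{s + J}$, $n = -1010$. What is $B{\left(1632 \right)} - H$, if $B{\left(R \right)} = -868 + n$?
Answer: $-10158$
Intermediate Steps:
$W{\left(J,s \right)} = \frac{6 + J}{J + s}$
$H = 8280$ ($H = 72 \left(-115\right) \frac{6 - 1}{-1 - 4} = - 8280 \frac{1}{-5} \cdot 5 = - 8280 \left(\left(- \frac{1}{5}\right) 5\right) = \left(-8280\right) \left(-1\right) = 8280$)
$B{\left(R \right)} = -1878$ ($B{\left(R \right)} = -868 - 1010 = -1878$)
$B{\left(1632 \right)} - H = -1878 - 8280 = -10158$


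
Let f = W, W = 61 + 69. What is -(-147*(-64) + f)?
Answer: -9538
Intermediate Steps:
W = 130
f = 130
-(-147*(-64) + f) = -(-147*(-64) + 130) = -(9408 + 130) = -1*9538 = -9538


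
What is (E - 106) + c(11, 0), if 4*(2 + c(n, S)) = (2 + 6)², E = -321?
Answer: -413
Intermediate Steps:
c(n, S) = 14 (c(n, S) = -2 + (2 + 6)²/4 = -2 + (¼)*8² = -2 + (¼)*64 = -2 + 16 = 14)
(E - 106) + c(11, 0) = (-321 - 106) + 14 = -427 + 14 = -413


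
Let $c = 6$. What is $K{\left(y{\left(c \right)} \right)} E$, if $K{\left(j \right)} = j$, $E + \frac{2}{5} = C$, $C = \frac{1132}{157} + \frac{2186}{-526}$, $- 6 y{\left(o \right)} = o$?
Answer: $- \frac{547993}{206455} \approx -2.6543$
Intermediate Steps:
$y{\left(o \right)} = - \frac{o}{6}$
$C = \frac{126115}{41291}$ ($C = 1132 \cdot \frac{1}{157} + 2186 \left(- \frac{1}{526}\right) = \frac{1132}{157} - \frac{1093}{263} = \frac{126115}{41291} \approx 3.0543$)
$E = \frac{547993}{206455}$ ($E = - \frac{2}{5} + \frac{126115}{41291} = \frac{547993}{206455} \approx 2.6543$)
$K{\left(y{\left(c \right)} \right)} E = \left(- \frac{1}{6}\right) 6 \cdot \frac{547993}{206455} = \left(-1\right) \frac{547993}{206455} = - \frac{547993}{206455}$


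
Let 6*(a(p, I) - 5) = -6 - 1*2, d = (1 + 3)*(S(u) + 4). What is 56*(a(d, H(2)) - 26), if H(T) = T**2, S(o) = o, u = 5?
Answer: -3752/3 ≈ -1250.7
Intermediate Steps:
d = 36 (d = (1 + 3)*(5 + 4) = 4*9 = 36)
a(p, I) = 11/3 (a(p, I) = 5 + (-6 - 1*2)/6 = 5 + (-6 - 2)/6 = 5 + (1/6)*(-8) = 5 - 4/3 = 11/3)
56*(a(d, H(2)) - 26) = 56*(11/3 - 26) = 56*(-67/3) = -3752/3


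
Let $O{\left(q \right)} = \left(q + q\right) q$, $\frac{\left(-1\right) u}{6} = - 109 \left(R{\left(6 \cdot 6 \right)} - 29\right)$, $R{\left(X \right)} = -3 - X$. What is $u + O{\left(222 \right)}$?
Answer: $54096$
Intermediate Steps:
$u = -44472$ ($u = - 6 \left(- 109 \left(\left(-3 - 6 \cdot 6\right) - 29\right)\right) = - 6 \left(- 109 \left(\left(-3 - 36\right) - 29\right)\right) = - 6 \left(- 109 \left(-39 - 29\right)\right) = - 6 \left(\left(-109\right) \left(-68\right)\right) = \left(-6\right) 7412 = -44472$)
$O{\left(q \right)} = 2 q^{2}$ ($O{\left(q \right)} = 2 q q = 2 q^{2}$)
$u + O{\left(222 \right)} = -44472 + 2 \cdot 222^{2} = -44472 + 2 \cdot 49284 = -44472 + 98568 = 54096$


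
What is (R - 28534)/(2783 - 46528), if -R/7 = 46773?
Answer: 71189/8749 ≈ 8.1368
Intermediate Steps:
R = -327411 (R = -7*46773 = -327411)
(R - 28534)/(2783 - 46528) = (-327411 - 28534)/(2783 - 46528) = -355945/(-43745) = -355945*(-1/43745) = 71189/8749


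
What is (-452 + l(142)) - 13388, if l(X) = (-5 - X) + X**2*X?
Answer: 2849301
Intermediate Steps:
l(X) = -5 + X**3 - X (l(X) = (-5 - X) + X**3 = -5 + X**3 - X)
(-452 + l(142)) - 13388 = (-452 + (-5 + 142**3 - 1*142)) - 13388 = (-452 + (-5 + 2863288 - 142)) - 13388 = (-452 + 2863141) - 13388 = 2862689 - 13388 = 2849301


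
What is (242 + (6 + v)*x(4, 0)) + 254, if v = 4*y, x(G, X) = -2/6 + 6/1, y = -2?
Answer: 1454/3 ≈ 484.67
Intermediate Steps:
x(G, X) = 17/3 (x(G, X) = -2*⅙ + 6*1 = -⅓ + 6 = 17/3)
v = -8 (v = 4*(-2) = -8)
(242 + (6 + v)*x(4, 0)) + 254 = (242 + (6 - 8)*(17/3)) + 254 = (242 - 2*17/3) + 254 = (242 - 34/3) + 254 = 692/3 + 254 = 1454/3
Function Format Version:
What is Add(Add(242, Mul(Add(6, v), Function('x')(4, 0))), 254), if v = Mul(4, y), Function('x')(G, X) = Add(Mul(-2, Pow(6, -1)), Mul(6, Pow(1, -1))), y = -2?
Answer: Rational(1454, 3) ≈ 484.67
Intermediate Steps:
Function('x')(G, X) = Rational(17, 3) (Function('x')(G, X) = Add(Mul(-2, Rational(1, 6)), Mul(6, 1)) = Add(Rational(-1, 3), 6) = Rational(17, 3))
v = -8 (v = Mul(4, -2) = -8)
Add(Add(242, Mul(Add(6, v), Function('x')(4, 0))), 254) = Add(Add(242, Mul(Add(6, -8), Rational(17, 3))), 254) = Add(Add(242, Mul(-2, Rational(17, 3))), 254) = Add(Add(242, Rational(-34, 3)), 254) = Add(Rational(692, 3), 254) = Rational(1454, 3)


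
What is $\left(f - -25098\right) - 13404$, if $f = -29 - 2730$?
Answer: $8935$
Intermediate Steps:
$f = -2759$ ($f = -29 - 2730 = -2759$)
$\left(f - -25098\right) - 13404 = \left(-2759 - -25098\right) - 13404 = \left(-2759 + 25098\right) - 13404 = 22339 - 13404 = 8935$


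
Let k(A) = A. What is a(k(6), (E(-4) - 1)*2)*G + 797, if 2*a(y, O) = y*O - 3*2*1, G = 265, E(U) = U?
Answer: -7948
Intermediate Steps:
a(y, O) = -3 + O*y/2 (a(y, O) = (y*O - 3*2*1)/2 = (O*y - 6*1)/2 = (O*y - 6)/2 = (-6 + O*y)/2 = -3 + O*y/2)
a(k(6), (E(-4) - 1)*2)*G + 797 = (-3 + (½)*((-4 - 1)*2)*6)*265 + 797 = (-3 + (½)*(-5*2)*6)*265 + 797 = (-3 + (½)*(-10)*6)*265 + 797 = (-3 - 30)*265 + 797 = -33*265 + 797 = -8745 + 797 = -7948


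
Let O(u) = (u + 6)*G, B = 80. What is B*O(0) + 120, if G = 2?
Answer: 1080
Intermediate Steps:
O(u) = 12 + 2*u (O(u) = (u + 6)*2 = (6 + u)*2 = 12 + 2*u)
B*O(0) + 120 = 80*(12 + 2*0) + 120 = 80*(12 + 0) + 120 = 80*12 + 120 = 960 + 120 = 1080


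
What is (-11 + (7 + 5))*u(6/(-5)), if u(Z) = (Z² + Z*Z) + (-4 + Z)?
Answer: -58/25 ≈ -2.3200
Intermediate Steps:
u(Z) = -4 + Z + 2*Z² (u(Z) = (Z² + Z²) + (-4 + Z) = 2*Z² + (-4 + Z) = -4 + Z + 2*Z²)
(-11 + (7 + 5))*u(6/(-5)) = (-11 + (7 + 5))*(-4 + 6/(-5) + 2*(6/(-5))²) = (-11 + 12)*(-4 + 6*(-⅕) + 2*(6*(-⅕))²) = 1*(-4 - 6/5 + 2*(-6/5)²) = 1*(-4 - 6/5 + 2*(36/25)) = 1*(-4 - 6/5 + 72/25) = 1*(-58/25) = -58/25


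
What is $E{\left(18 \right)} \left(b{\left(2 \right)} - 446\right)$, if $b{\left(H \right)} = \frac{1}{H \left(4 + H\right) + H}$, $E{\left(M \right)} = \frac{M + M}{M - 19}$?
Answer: $\frac{112374}{7} \approx 16053.0$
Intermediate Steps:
$E{\left(M \right)} = \frac{2 M}{-19 + M}$
$b{\left(H \right)} = \frac{1}{H + H \left(4 + H\right)}$
$E{\left(18 \right)} \left(b{\left(2 \right)} - 446\right) = 2 \cdot 18 \frac{1}{-19 + 18} \left(\frac{1}{2 \left(5 + 2\right)} - 446\right) = 2 \cdot 18 \frac{1}{-1} \left(\frac{1}{2 \cdot 7} - 446\right) = 2 \cdot 18 \left(-1\right) \left(\frac{1}{2} \cdot \frac{1}{7} - 446\right) = - 36 \left(\frac{1}{14} - 446\right) = \left(-36\right) \left(- \frac{6243}{14}\right) = \frac{112374}{7}$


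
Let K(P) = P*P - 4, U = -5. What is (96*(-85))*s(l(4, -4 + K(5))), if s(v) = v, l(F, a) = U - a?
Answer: 179520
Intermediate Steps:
K(P) = -4 + P² (K(P) = P² - 4 = -4 + P²)
l(F, a) = -5 - a
(96*(-85))*s(l(4, -4 + K(5))) = (96*(-85))*(-5 - (-4 + (-4 + 5²))) = -8160*(-5 - (-4 + (-4 + 25))) = -8160*(-5 - (-4 + 21)) = -8160*(-5 - 1*17) = -8160*(-5 - 17) = -8160*(-22) = 179520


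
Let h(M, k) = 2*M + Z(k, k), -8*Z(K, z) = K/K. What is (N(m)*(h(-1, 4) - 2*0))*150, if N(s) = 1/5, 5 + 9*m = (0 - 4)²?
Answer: -255/4 ≈ -63.750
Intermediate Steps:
m = 11/9 (m = -5/9 + (0 - 4)²/9 = -5/9 + (⅑)*(-4)² = -5/9 + (⅑)*16 = -5/9 + 16/9 = 11/9 ≈ 1.2222)
Z(K, z) = -⅛ (Z(K, z) = -K/(8*K) = -⅛*1 = -⅛)
h(M, k) = -⅛ + 2*M (h(M, k) = 2*M - ⅛ = -⅛ + 2*M)
N(s) = ⅕
(N(m)*(h(-1, 4) - 2*0))*150 = (((-⅛ + 2*(-1)) - 2*0)/5)*150 = (((-⅛ - 2) + 0)/5)*150 = ((-17/8 + 0)/5)*150 = ((⅕)*(-17/8))*150 = -17/40*150 = -255/4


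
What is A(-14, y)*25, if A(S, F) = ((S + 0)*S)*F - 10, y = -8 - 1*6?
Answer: -68850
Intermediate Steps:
y = -14 (y = -8 - 6 = -14)
A(S, F) = -10 + F*S² (A(S, F) = (S*S)*F - 10 = S²*F - 10 = F*S² - 10 = -10 + F*S²)
A(-14, y)*25 = (-10 - 14*(-14)²)*25 = (-10 - 14*196)*25 = (-10 - 2744)*25 = -2754*25 = -68850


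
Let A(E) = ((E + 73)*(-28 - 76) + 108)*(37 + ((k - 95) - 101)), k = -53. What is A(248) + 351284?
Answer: 7405796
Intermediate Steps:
A(E) = 1586608 + 22048*E (A(E) = ((E + 73)*(-28 - 76) + 108)*(37 + ((-53 - 95) - 101)) = ((73 + E)*(-104) + 108)*(37 + (-148 - 101)) = ((-7592 - 104*E) + 108)*(37 - 249) = (-7484 - 104*E)*(-212) = 1586608 + 22048*E)
A(248) + 351284 = (1586608 + 22048*248) + 351284 = (1586608 + 5467904) + 351284 = 7054512 + 351284 = 7405796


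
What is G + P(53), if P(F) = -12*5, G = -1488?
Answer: -1548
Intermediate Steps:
P(F) = -60
G + P(53) = -1488 - 60 = -1548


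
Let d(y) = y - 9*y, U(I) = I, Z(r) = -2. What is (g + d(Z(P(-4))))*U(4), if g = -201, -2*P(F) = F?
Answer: -740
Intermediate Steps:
P(F) = -F/2
d(y) = -8*y
(g + d(Z(P(-4))))*U(4) = (-201 - 8*(-2))*4 = (-201 + 16)*4 = -185*4 = -740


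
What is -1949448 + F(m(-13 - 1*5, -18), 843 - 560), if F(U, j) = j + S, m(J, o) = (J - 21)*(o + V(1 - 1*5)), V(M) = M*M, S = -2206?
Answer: -1951371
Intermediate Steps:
V(M) = M²
m(J, o) = (-21 + J)*(16 + o) (m(J, o) = (J - 21)*(o + (1 - 1*5)²) = (-21 + J)*(o + (1 - 5)²) = (-21 + J)*(o + (-4)²) = (-21 + J)*(o + 16) = (-21 + J)*(16 + o))
F(U, j) = -2206 + j (F(U, j) = j - 2206 = -2206 + j)
-1949448 + F(m(-13 - 1*5, -18), 843 - 560) = -1949448 + (-2206 + (843 - 560)) = -1949448 + (-2206 + 283) = -1949448 - 1923 = -1951371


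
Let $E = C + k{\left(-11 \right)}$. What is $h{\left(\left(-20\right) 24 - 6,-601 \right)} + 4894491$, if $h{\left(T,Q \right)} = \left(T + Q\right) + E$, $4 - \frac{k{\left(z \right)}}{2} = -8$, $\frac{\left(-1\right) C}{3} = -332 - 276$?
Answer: $4895252$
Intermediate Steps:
$C = 1824$ ($C = - 3 \left(-332 - 276\right) = \left(-3\right) \left(-608\right) = 1824$)
$k{\left(z \right)} = 24$ ($k{\left(z \right)} = 8 - -16 = 8 + 16 = 24$)
$E = 1848$ ($E = 1824 + 24 = 1848$)
$h{\left(T,Q \right)} = 1848 + Q + T$ ($h{\left(T,Q \right)} = \left(T + Q\right) + 1848 = \left(Q + T\right) + 1848 = 1848 + Q + T$)
$h{\left(\left(-20\right) 24 - 6,-601 \right)} + 4894491 = \left(1848 - 601 - 486\right) + 4894491 = 761 + 4894491 = 4895252$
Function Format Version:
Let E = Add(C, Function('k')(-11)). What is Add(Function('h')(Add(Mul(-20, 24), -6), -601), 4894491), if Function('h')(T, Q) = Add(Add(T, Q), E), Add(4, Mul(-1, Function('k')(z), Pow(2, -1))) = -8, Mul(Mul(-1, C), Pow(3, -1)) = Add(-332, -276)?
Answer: 4895252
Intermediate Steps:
C = 1824 (C = Mul(-3, Add(-332, -276)) = Mul(-3, -608) = 1824)
Function('k')(z) = 24 (Function('k')(z) = Add(8, Mul(-2, -8)) = Add(8, 16) = 24)
E = 1848 (E = Add(1824, 24) = 1848)
Function('h')(T, Q) = Add(1848, Q, T) (Function('h')(T, Q) = Add(Add(T, Q), 1848) = Add(Add(Q, T), 1848) = Add(1848, Q, T))
Add(Function('h')(Add(Mul(-20, 24), -6), -601), 4894491) = Add(Add(1848, -601, Add(Mul(-20, 24), -6)), 4894491) = Add(Add(1848, -601, Add(-480, -6)), 4894491) = Add(Add(1848, -601, -486), 4894491) = Add(761, 4894491) = 4895252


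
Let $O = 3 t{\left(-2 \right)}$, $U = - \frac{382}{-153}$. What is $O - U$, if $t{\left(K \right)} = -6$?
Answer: $- \frac{3136}{153} \approx -20.497$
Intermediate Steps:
$U = \frac{382}{153}$ ($U = \left(-382\right) \left(- \frac{1}{153}\right) = \frac{382}{153} \approx 2.4967$)
$O = -18$ ($O = 3 \left(-6\right) = -18$)
$O - U = -18 - \frac{382}{153} = - \frac{3136}{153}$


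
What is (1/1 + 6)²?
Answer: 49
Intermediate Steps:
(1/1 + 6)² = (1 + 6)² = 7² = 49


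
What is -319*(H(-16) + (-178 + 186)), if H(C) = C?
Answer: 2552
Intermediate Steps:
-319*(H(-16) + (-178 + 186)) = -319*(-16 + (-178 + 186)) = -319*(-16 + 8) = -319*(-8) = 2552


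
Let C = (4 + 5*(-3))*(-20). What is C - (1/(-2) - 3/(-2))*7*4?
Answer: 192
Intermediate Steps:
C = 220 (C = (4 - 15)*(-20) = -11*(-20) = 220)
C - (1/(-2) - 3/(-2))*7*4 = 220 - (1/(-2) - 3/(-2))*7*4 = 220 - (1*(-1/2) - 3*(-1/2))*7*4 = 220 - (-1/2 + 3/2)*7*4 = 220 - 1*7*4 = 220 - 7*4 = 220 - 1*28 = 220 - 28 = 192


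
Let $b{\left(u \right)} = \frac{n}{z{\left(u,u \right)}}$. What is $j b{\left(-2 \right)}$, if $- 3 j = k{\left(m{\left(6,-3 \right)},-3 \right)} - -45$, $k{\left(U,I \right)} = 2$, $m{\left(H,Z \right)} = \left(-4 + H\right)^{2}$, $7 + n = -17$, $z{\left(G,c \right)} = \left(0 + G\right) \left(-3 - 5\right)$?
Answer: $\frac{47}{2} \approx 23.5$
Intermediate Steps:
$z{\left(G,c \right)} = - 8 G$ ($z{\left(G,c \right)} = G \left(-8\right) = - 8 G$)
$n = -24$ ($n = -7 - 17 = -24$)
$b{\left(u \right)} = \frac{3}{u}$ ($b{\left(u \right)} = - \frac{24}{\left(-8\right) u} = - 24 \left(- \frac{1}{8 u}\right) = \frac{3}{u}$)
$j = - \frac{47}{3}$ ($j = - \frac{2 - -45}{3} = - \frac{2 + 45}{3} = \left(- \frac{1}{3}\right) 47 = - \frac{47}{3} \approx -15.667$)
$j b{\left(-2 \right)} = - \frac{47 \frac{3}{-2}}{3} = - \frac{47 \cdot 3 \left(- \frac{1}{2}\right)}{3} = \left(- \frac{47}{3}\right) \left(- \frac{3}{2}\right) = \frac{47}{2}$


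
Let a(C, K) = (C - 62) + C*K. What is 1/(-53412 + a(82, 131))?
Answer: -1/42650 ≈ -2.3447e-5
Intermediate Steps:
a(C, K) = -62 + C + C*K (a(C, K) = (-62 + C) + C*K = -62 + C + C*K)
1/(-53412 + a(82, 131)) = 1/(-53412 + (-62 + 82 + 82*131)) = 1/(-53412 + (-62 + 82 + 10742)) = 1/(-53412 + 10762) = 1/(-42650) = -1/42650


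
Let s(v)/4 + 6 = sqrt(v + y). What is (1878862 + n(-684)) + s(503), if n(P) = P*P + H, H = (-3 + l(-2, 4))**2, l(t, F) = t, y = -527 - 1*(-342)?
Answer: 2346719 + 4*sqrt(318) ≈ 2.3468e+6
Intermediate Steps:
y = -185 (y = -527 + 342 = -185)
s(v) = -24 + 4*sqrt(-185 + v) (s(v) = -24 + 4*sqrt(v - 185) = -24 + 4*sqrt(-185 + v))
H = 25 (H = (-3 - 2)**2 = (-5)**2 = 25)
n(P) = 25 + P**2 (n(P) = P*P + 25 = P**2 + 25 = 25 + P**2)
(1878862 + n(-684)) + s(503) = (1878862 + (25 + (-684)**2)) + (-24 + 4*sqrt(-185 + 503)) = (1878862 + (25 + 467856)) + (-24 + 4*sqrt(318)) = (1878862 + 467881) + (-24 + 4*sqrt(318)) = 2346743 + (-24 + 4*sqrt(318)) = 2346719 + 4*sqrt(318)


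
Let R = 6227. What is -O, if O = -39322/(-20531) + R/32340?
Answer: -28561633/13550460 ≈ -2.1078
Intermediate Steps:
O = 28561633/13550460 (O = -39322/(-20531) + 6227/32340 = -39322*(-1/20531) + 6227*(1/32340) = 39322/20531 + 6227/32340 = 28561633/13550460 ≈ 2.1078)
-O = -1*28561633/13550460 = -28561633/13550460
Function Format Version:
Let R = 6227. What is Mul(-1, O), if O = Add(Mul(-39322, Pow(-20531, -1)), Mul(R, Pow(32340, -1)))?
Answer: Rational(-28561633, 13550460) ≈ -2.1078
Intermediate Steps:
O = Rational(28561633, 13550460) (O = Add(Mul(-39322, Pow(-20531, -1)), Mul(6227, Pow(32340, -1))) = Add(Mul(-39322, Rational(-1, 20531)), Mul(6227, Rational(1, 32340))) = Add(Rational(39322, 20531), Rational(6227, 32340)) = Rational(28561633, 13550460) ≈ 2.1078)
Mul(-1, O) = Mul(-1, Rational(28561633, 13550460)) = Rational(-28561633, 13550460)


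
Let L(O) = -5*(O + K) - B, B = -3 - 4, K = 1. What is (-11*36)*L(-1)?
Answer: -2772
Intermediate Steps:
B = -7
L(O) = 2 - 5*O (L(O) = -5*(O + 1) - 1*(-7) = -5*(1 + O) + 7 = (-5 - 5*O) + 7 = 2 - 5*O)
(-11*36)*L(-1) = (-11*36)*(2 - 5*(-1)) = -396*(2 + 5) = -396*7 = -2772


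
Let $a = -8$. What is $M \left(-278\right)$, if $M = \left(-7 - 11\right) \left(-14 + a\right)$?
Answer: $-110088$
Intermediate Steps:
$M = 396$ ($M = \left(-7 - 11\right) \left(-14 - 8\right) = \left(-18\right) \left(-22\right) = 396$)
$M \left(-278\right) = 396 \left(-278\right) = -110088$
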